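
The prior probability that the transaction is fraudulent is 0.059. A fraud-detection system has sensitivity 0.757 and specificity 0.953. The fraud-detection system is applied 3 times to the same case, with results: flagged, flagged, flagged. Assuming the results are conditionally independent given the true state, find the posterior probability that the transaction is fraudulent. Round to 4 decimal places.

With H the event that the transaction is fraudulent, the joint likelihood of the observed sequence is P(data|H) = 0.757·0.757·0.757 = 0.43380 and P(data|¬H) = 0.047·0.047·0.047 = 0.00010382.
Bayes: P(H|data) = 0.059·0.43380 / (0.059·0.43380 + 0.941·0.00010382) = 0.025594/0.025692 = 0.9962.

Posterior P(H) ≈ 0.9962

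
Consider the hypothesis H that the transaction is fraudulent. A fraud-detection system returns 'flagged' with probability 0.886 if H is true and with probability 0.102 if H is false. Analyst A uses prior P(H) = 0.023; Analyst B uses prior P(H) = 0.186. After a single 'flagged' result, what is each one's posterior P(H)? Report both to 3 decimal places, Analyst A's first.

P('+'|H) = 0.886, P('+'|¬H) = 0.102.
Analyst A: numerator 0.886·0.023 = 0.020378; evidence = 0.020378+0.102·0.977 = 0.12003; posterior = 0.170.
Analyst B: numerator 0.886·0.186 = 0.16480; evidence = 0.16480+0.102·0.814 = 0.24782; posterior = 0.665.

Analyst A: 0.170; Analyst B: 0.665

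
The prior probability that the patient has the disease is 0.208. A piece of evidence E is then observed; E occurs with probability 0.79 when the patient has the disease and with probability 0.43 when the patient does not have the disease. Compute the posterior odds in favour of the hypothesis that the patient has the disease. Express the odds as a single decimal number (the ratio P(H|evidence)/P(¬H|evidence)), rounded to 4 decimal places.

Posterior odds ≈ 0.4825

Prior odds = 0.208/(1−0.208) = 0.26263.
Likelihood ratio for E = 0.79/0.43 = 1.8372.
Posterior odds = prior odds × LR = 0.48250.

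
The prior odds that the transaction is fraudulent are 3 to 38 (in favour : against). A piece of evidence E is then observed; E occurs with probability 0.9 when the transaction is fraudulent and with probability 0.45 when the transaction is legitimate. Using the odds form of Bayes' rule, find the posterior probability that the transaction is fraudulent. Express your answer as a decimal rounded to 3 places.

Posterior probability ≈ 0.136

Prior odds = 3/38 = 0.078947. In log-odds, ln(0.078947) = -2.5390.
Add log likelihood ratio: ln(2.0000) = 0.69315.
Posterior log-odds = -1.8458, so posterior odds = exp(-1.8458) = 0.15789. Converting, P(H|E) = 0.15789/1.1579 = 0.136.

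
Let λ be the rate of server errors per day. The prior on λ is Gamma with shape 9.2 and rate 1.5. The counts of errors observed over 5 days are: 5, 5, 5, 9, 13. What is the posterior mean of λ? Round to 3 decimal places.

Total count ∑xᵢ = 37 over n = 5 days.
Gamma is conjugate to the Poisson likelihood: posterior is Gamma(shape = 9.2+37 = 46.2, rate = 1.5+5 = 6.5).
E[λ | data] = 46.2/6.5 = 7.108.

Posterior mean ≈ 7.108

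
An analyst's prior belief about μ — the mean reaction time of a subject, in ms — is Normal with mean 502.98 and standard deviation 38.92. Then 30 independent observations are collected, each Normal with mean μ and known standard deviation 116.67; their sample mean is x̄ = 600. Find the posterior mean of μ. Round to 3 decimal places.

With known σ, the Normal prior is conjugate. Weight on the data is w = (n/σ²)/(n/σ² + 1/τ₀²) = 0.00220396/(0.00220396+0.00066017) = 0.76950.
Posterior mean = w·x̄ + (1−w)·μ₀ = 0.76950·600 + 0.23050·502.98 = 577.637.

Posterior mean ≈ 577.637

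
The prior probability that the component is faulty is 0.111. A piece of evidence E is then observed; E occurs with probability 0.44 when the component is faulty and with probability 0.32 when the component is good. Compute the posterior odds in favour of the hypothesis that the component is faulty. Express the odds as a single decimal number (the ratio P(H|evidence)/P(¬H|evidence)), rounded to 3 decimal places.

Prior odds = 0.111/(1−0.111) = 0.12486. In log-odds, ln(0.12486) = -2.0806.
Add log likelihood ratio: ln(1.3750) = 0.31845.
Posterior log-odds = -1.7621, so posterior odds = exp(-1.7621) = 0.17168.

Posterior odds ≈ 0.172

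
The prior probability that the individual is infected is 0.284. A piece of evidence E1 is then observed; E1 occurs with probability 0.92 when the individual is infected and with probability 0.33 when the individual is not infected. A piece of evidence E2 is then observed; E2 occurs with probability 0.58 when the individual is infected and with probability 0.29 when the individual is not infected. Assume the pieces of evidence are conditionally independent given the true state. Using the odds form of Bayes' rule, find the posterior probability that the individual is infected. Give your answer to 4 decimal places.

Posterior probability ≈ 0.6886

Prior odds = 0.284/(1−0.284) = 0.39665. In log-odds, ln(0.39665) = -0.92471.
Add log likelihood ratios: ln(2.7879) + ln(2.0000) = 1.7184.
Posterior log-odds = 0.79372, so posterior odds = exp(0.79372) = 2.2116. Converting, P(H|E) = 2.2116/3.2116 = 0.6886.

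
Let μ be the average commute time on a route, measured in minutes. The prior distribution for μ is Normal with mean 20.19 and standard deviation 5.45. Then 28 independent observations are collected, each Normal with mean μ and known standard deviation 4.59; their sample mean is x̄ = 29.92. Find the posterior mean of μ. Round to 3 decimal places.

Posterior mean ≈ 29.680

Prior precision 1/τ₀² = 1/5.45² = 0.0336672; data precision n/σ² = 28/4.59² = 1.32902.
Posterior precision = 0.0336672 + 1.32902 = 1.36269.
Posterior mean = (0.0336672·20.19 + 1.32902·29.92) / 1.36269 = 29.680.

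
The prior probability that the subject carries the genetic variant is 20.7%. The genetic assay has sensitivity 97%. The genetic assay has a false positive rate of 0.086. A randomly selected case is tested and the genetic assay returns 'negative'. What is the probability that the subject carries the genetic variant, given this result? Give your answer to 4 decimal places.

P(H | E) ≈ 0.0085

Write H for 'the subject carries the genetic variant'. Prior odds H:¬H = 0.207/0.793 = 0.26103. For the 'negative' outcome, the likelihood ratio is 0.03/0.914 = 0.032823.
Posterior odds = 0.26103 × 0.032823 = 0.0085679, so P(H|E) = 0.0085679/(1+0.0085679) = 0.0085.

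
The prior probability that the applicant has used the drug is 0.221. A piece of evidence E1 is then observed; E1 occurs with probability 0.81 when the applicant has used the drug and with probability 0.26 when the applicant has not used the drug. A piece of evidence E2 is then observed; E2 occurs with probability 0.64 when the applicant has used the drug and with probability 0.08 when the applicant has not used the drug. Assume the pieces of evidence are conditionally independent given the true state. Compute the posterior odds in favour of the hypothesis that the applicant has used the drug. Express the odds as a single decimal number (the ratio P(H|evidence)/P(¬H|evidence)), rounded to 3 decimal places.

Posterior odds ≈ 7.071

Prior odds = 0.221/(1−0.221) = 0.28370.
Likelihood ratio for E1 = 0.81/0.26 = 3.1154.
Likelihood ratio for E2 = 0.64/0.08 = 8.0000.
Posterior odds = prior odds × LR₁ × LR₂ = 7.0706.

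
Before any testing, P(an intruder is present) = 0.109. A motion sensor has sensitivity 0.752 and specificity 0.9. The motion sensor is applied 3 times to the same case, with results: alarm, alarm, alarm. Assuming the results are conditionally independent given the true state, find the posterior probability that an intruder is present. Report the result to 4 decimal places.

Posterior P(H) ≈ 0.9811

With H the event that an intruder is present, the joint likelihood of the observed sequence is P(data|H) = 0.752·0.752·0.752 = 0.42526 and P(data|¬H) = 0.1·0.1·0.1 = 0.0010000.
Bayes: P(H|data) = 0.109·0.42526 / (0.109·0.42526 + 0.891·0.0010000) = 0.046353/0.047244 = 0.9811.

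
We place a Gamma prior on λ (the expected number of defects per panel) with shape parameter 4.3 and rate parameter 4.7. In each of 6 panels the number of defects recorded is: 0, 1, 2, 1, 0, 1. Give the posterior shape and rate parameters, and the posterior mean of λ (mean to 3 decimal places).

The Poisson likelihood adds the total count to the shape and the number of exposure periods to the rate. Here ∑xᵢ = 5 and n = 6, so shape 4.3→9.3 and rate 4.7→10.7.
Posterior mean = shape/rate = 9.3/10.7 = 0.869.

Posterior: Gamma(shape=9.3, rate=10.7); mean ≈ 0.869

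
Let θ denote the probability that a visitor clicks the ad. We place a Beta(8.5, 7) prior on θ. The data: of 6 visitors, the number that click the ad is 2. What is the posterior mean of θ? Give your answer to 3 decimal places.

The binomial likelihood is conjugate to the Beta prior: with 2 successes and 4 failures, the posterior is Beta(8.5+2, 7+4) = Beta(10.5, 11).
Posterior mean = α/(α+β) = 10.5/21.5 = 0.488.

Posterior mean ≈ 0.488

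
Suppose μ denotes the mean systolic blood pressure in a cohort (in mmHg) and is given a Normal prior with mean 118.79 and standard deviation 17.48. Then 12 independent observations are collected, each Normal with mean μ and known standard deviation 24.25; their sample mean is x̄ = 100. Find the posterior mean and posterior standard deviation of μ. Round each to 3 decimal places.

Prior precision 1/τ₀² = 1/17.48² = 0.00327278; data precision n/σ² = 12/24.25² = 0.0204060.
Posterior precision = 0.00327278 + 0.0204060 = 0.0236788, giving posterior SD = 1/√0.0236788 = 6.499.
Posterior mean = (0.00327278·118.79 + 0.0204060·100) / 0.0236788 = 102.597.

Posterior mean ≈ 102.597; posterior SD ≈ 6.499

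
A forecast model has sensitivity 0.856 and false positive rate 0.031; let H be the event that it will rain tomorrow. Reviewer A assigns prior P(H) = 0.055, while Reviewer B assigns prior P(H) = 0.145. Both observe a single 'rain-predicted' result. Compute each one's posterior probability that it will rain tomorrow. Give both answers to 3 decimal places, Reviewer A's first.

Reviewer A: 0.616; Reviewer B: 0.824

The likelihood ratio for a 'rain-predicted' result is 0.856/0.031 = 27.613.
Reviewer A: prior odds 0.055/0.945 = 0.058201; posterior odds 1.6071; posterior probability 0.616.
Reviewer B: prior odds 0.145/0.855 = 0.16959; posterior odds 4.6829; posterior probability 0.824.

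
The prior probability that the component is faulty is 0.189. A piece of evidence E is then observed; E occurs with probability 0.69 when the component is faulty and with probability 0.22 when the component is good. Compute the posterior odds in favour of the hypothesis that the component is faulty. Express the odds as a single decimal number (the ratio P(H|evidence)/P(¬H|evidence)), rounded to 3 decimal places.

Prior odds = 0.189/(1−0.189) = 0.23305. In log-odds, ln(0.23305) = -1.4565.
Add log likelihood ratio: ln(3.1364) = 1.1431.
Posterior log-odds = -0.31346, so posterior odds = exp(-0.31346) = 0.73092.

Posterior odds ≈ 0.731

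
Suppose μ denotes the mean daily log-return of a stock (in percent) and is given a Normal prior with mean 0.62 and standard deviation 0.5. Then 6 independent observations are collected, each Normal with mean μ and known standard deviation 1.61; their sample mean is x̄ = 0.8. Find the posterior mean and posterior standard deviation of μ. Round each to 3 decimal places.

With known σ, the Normal prior is conjugate. Weight on the data is w = (n/σ²)/(n/σ² + 1/τ₀²) = 2.31473/(2.31473+4.00000) = 0.36656.
Posterior mean = w·x̄ + (1−w)·μ₀ = 0.36656·0.8 + 0.63344·0.62 = 0.686. Posterior variance = 1/(2.31473+4.00000) = 0.158360, so SD = 0.398.

Posterior mean ≈ 0.686; posterior SD ≈ 0.398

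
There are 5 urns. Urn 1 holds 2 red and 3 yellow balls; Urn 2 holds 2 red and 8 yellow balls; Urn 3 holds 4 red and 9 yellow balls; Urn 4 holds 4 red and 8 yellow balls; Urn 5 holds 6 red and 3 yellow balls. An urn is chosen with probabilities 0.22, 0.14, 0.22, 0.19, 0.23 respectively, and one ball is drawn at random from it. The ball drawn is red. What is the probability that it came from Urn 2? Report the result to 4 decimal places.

Posterior probability ≈ 0.0699

Tabulate prior·likelihood by source: [1] prior 0.22, lik 0.4, product 0.08800; [2] prior 0.14, lik 0.2, product 0.02800; [3] prior 0.22, lik 0.3077, product 0.06769; [4] prior 0.19, lik 0.3333, product 0.06333; [5] prior 0.23, lik 0.6667, product 0.1533.
Normalizing constant = 0.40036; the posterior for Urn 2 is its product over the sum, 0.02800/0.40036 = 0.0699.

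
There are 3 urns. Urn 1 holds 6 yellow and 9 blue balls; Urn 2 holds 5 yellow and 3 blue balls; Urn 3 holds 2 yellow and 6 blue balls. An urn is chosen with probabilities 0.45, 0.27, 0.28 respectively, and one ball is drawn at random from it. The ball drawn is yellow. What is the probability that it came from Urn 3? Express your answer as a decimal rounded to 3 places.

P(yellow|Urn 1) = 0.4; P(yellow|Urn 2) = 0.625; P(yellow|Urn 3) = 0.25.
Prior × likelihood for each source: 0.45·0.4=0.1800, 0.27·0.625=0.1688, 0.28·0.25=0.07000. Summing gives P(yellow) = 0.41875.
P(Urn 3 | yellow) = 0.07000 / 0.41875 = 0.167.

Posterior probability ≈ 0.167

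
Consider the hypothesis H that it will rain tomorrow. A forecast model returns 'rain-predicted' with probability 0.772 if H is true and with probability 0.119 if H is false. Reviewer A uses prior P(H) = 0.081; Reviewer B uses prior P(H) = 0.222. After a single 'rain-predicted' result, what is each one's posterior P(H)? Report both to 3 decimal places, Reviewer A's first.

Reviewer A: 0.364; Reviewer B: 0.649

P('+'|H) = 0.772, P('+'|¬H) = 0.119.
Reviewer A: numerator 0.772·0.081 = 0.062532; evidence = 0.062532+0.119·0.919 = 0.17189; posterior = 0.364.
Reviewer B: numerator 0.772·0.222 = 0.17138; evidence = 0.17138+0.119·0.778 = 0.26397; posterior = 0.649.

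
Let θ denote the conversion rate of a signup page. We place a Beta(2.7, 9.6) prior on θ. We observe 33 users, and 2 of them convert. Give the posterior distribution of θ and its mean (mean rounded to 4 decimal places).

Posterior: Beta(4.7, 40.6); mean ≈ 0.1038

Observing 2 successes and 31 failures updates Beta(2.7, 9.6) by adding the success and failure counts to the two shape parameters: α = 2.7+2 = 4.7, β = 9.6+31 = 40.6.
Posterior mean = α/(α+β) = 4.7/45.3 = 0.1038.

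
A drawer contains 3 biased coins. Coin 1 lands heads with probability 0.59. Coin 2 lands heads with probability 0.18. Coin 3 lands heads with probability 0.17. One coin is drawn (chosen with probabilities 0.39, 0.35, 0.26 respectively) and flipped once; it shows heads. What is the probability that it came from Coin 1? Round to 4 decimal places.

P(heads|C1) = 0.59; P(heads|C2) = 0.18; P(heads|C3) = 0.17.
Prior × likelihood for each source: 0.39·0.59=0.2301, 0.35·0.18=0.06300, 0.26·0.17=0.04420. Summing gives P(heads) = 0.33730.
P(Coin 1 | heads) = 0.2301 / 0.33730 = 0.6822.

Posterior probability ≈ 0.6822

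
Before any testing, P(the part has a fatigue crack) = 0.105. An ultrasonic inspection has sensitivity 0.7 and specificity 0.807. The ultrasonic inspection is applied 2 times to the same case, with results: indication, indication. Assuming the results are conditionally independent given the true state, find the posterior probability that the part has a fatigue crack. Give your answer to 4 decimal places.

Let H be the event that the part has a fatigue crack; start with P(H) = 0.105. P('indication'|H) = 0.7, P('indication'|¬H) = 0.193.
Update on result 1 ('indication'): P(H) ← 0.7·0.1050 / (0.7·0.1050 + 0.193·0.8950) = 0.073500/0.24623 = 0.2985.
Update on result 2 ('indication'): P(H) ← 0.7·0.2985 / (0.7·0.2985 + 0.193·0.7015) = 0.20895/0.34434 = 0.6068.

Posterior P(H) ≈ 0.6068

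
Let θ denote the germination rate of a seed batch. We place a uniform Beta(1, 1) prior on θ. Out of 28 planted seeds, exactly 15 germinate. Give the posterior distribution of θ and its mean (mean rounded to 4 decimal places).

The binomial likelihood is conjugate to the Beta prior: with 15 successes and 13 failures, the posterior is Beta(1+15, 1+13) = Beta(16, 14).
Posterior mean = α/(α+β) = 16/30 = 0.5333.

Posterior: Beta(16, 14); mean ≈ 0.5333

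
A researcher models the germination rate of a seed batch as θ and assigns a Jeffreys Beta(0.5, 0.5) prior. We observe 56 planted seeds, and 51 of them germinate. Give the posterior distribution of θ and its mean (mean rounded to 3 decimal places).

Posterior: Beta(51.5, 5.5); mean ≈ 0.904

Observing 51 successes and 5 failures updates Beta(0.5, 0.5) by adding the success and failure counts to the two shape parameters: α = 0.5+51 = 51.5, β = 0.5+5 = 5.5.
Posterior mean = α/(α+β) = 51.5/57 = 0.904.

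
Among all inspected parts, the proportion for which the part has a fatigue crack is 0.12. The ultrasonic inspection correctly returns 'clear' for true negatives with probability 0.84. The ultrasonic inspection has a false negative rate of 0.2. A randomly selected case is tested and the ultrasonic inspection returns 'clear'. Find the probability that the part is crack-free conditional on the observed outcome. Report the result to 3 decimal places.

Let H be the event that the part has a fatigue crack. P(H) = 0.12, so P(¬H) = 0.88. With E the 'clear' result, P(E|H) = 0.2 and P(E|¬H) = 0.84.
P(E) = 0.2·0.12 + 0.84·0.88 = 0.024000 + 0.73920 = 0.76320.
By Bayes' theorem, P(H|E) = 0.024000 / 0.76320 = 0.031. Hence P(¬H|E) = 1 − 0.031 = 0.969.

P(¬H | E) ≈ 0.969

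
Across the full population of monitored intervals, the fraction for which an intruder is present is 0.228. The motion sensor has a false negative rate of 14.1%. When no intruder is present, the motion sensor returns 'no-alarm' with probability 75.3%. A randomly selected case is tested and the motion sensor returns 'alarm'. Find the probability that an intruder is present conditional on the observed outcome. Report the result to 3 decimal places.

Let H be the event that an intruder is present. P(H) = 0.228, so P(¬H) = 0.772. With E the 'alarm' result, P(E|H) = 0.859 and P(E|¬H) = 0.247.
P(E) = 0.859·0.228 + 0.247·0.772 = 0.19585 + 0.19068 = 0.38654.
By Bayes' theorem, P(H|E) = 0.19585 / 0.38654 = 0.507.

P(H | E) ≈ 0.507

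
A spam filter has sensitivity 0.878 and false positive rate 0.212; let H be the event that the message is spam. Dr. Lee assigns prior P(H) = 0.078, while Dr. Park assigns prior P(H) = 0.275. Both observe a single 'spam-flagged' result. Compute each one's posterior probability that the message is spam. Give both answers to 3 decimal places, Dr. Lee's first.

The likelihood ratio for a 'spam-flagged' result is 0.878/0.212 = 4.1415.
Dr. Lee: prior odds 0.078/0.922 = 0.084599; posterior odds 0.35037; posterior probability 0.259.
Dr. Park: prior odds 0.275/0.725 = 0.37931; posterior odds 1.5709; posterior probability 0.611.

Dr. Lee: 0.259; Dr. Park: 0.611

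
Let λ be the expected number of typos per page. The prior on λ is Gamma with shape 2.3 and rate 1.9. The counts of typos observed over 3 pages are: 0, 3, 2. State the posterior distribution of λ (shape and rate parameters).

Posterior: Gamma(shape=7.3, rate=4.9)

The Poisson likelihood adds the total count to the shape and the number of exposure periods to the rate. Here ∑xᵢ = 5 and n = 3, so shape 2.3→7.3 and rate 1.9→4.9.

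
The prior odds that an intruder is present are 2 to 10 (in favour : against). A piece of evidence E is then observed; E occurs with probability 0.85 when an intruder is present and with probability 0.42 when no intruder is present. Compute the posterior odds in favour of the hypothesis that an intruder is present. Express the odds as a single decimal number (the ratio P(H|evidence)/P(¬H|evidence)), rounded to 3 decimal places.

Posterior odds ≈ 0.405

Prior odds = 2/10 = 0.20000. In log-odds, ln(0.20000) = -1.6094.
Add log likelihood ratio: ln(2.0238) = 0.70498.
Posterior log-odds = -0.90446, so posterior odds = exp(-0.90446) = 0.40476.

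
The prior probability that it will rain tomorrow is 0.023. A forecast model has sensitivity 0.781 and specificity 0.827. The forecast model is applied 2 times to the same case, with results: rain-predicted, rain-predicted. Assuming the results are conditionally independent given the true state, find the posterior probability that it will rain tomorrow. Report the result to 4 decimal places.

With H the event that it will rain tomorrow, the joint likelihood of the observed sequence is P(data|H) = 0.781·0.781 = 0.60996 and P(data|¬H) = 0.173·0.173 = 0.029929.
Bayes: P(H|data) = 0.023·0.60996 / (0.023·0.60996 + 0.977·0.029929) = 0.014029/0.043270 = 0.3242.

Posterior P(H) ≈ 0.3242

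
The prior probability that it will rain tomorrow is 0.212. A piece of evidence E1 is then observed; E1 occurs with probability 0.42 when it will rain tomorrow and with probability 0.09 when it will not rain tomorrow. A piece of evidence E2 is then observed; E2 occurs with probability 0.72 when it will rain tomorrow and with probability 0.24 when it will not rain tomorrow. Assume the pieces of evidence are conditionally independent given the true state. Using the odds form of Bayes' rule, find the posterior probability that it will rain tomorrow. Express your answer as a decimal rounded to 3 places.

Prior odds = 0.212/(1−0.212) = 0.26904. In log-odds, ln(0.26904) = -1.3129.
Add log likelihood ratios: ln(4.6667) + ln(3.0000) = 2.6391.
Posterior log-odds = 1.3261, so posterior odds = exp(1.3261) = 3.7665. Converting, P(H|E) = 3.7665/4.7665 = 0.790.

Posterior probability ≈ 0.790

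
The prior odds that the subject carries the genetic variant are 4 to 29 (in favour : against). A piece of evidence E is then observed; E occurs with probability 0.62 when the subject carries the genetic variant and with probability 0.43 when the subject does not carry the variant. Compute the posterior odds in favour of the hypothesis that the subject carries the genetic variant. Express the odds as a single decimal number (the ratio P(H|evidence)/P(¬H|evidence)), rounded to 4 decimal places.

Posterior odds ≈ 0.1989

Prior odds = 4/29 = 0.13793.
Likelihood ratio for E = 0.62/0.43 = 1.4419.
Posterior odds = prior odds × LR = 0.19888.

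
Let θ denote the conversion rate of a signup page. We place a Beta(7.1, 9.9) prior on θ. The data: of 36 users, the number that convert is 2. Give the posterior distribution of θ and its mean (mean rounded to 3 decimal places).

Observing 2 successes and 34 failures updates Beta(7.1, 9.9) by adding the success and failure counts to the two shape parameters: α = 7.1+2 = 9.1, β = 9.9+34 = 43.9.
E[θ | data] = 9.1/(9.1+43.9) = 0.172.

Posterior: Beta(9.1, 43.9); mean ≈ 0.172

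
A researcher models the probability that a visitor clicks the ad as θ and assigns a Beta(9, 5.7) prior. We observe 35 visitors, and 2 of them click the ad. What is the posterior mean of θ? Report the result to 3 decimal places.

Observing 2 successes and 33 failures updates Beta(9, 5.7) by adding the success and failure counts to the two shape parameters: α = 9+2 = 11, β = 5.7+33 = 38.7.
E[θ | data] = 11/(11+38.7) = 0.221.

Posterior mean ≈ 0.221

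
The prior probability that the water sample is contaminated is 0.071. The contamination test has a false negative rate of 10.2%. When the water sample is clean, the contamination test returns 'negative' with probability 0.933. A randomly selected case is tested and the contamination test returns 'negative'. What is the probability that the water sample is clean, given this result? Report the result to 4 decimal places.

Let H be the event that the water sample is contaminated. P(H) = 0.071, so P(¬H) = 0.929. With E the 'negative' result, P(E|H) = 0.102 and P(E|¬H) = 0.933.
P(E) = 0.102·0.071 + 0.933·0.929 = 0.0072420 + 0.86676 = 0.87400.
By Bayes' theorem, P(H|E) = 0.0072420 / 0.87400 = 0.0083. Hence P(¬H|E) = 1 − 0.0083 = 0.9917.

P(¬H | E) ≈ 0.9917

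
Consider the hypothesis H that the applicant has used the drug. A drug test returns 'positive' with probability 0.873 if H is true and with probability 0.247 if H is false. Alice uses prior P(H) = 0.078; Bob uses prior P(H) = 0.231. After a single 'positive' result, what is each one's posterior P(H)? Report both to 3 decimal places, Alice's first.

The likelihood ratio for a 'positive' result is 0.873/0.247 = 3.5344.
Alice: prior odds 0.078/0.922 = 0.084599; posterior odds 0.29901; posterior probability 0.230.
Bob: prior odds 0.231/0.769 = 0.30039; posterior odds 1.0617; posterior probability 0.515.

Alice: 0.230; Bob: 0.515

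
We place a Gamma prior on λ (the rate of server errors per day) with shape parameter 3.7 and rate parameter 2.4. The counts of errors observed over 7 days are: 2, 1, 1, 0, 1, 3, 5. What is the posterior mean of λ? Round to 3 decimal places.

Total count ∑xᵢ = 13 over n = 7 days.
Gamma is conjugate to the Poisson likelihood: posterior is Gamma(shape = 3.7+13 = 16.7, rate = 2.4+7 = 9.4).
E[λ | data] = 16.7/9.4 = 1.777.

Posterior mean ≈ 1.777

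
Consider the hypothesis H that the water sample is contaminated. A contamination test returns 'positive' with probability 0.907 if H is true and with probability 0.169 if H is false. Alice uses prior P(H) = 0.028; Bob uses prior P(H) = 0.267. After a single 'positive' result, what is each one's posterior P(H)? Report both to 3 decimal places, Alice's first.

P('+'|H) = 0.907, P('+'|¬H) = 0.169.
Alice: numerator 0.907·0.028 = 0.025396; evidence = 0.025396+0.169·0.972 = 0.18966; posterior = 0.134.
Bob: numerator 0.907·0.267 = 0.24217; evidence = 0.24217+0.169·0.733 = 0.36605; posterior = 0.662.

Alice: 0.134; Bob: 0.662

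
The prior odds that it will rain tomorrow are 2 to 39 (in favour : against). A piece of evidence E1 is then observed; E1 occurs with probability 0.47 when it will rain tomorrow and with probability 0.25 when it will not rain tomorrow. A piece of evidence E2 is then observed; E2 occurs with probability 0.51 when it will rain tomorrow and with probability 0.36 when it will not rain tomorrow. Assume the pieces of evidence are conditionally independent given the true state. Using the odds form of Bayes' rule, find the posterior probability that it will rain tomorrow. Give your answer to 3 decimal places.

Prior odds = 2/39 = 0.051282. In log-odds, ln(0.051282) = -2.9704.
Add log likelihood ratios: ln(1.8800) + ln(1.4167) = 0.97958.
Posterior log-odds = -1.9908, so posterior odds = exp(-1.9908) = 0.13658. Converting, P(H|E) = 0.13658/1.1366 = 0.120.

Posterior probability ≈ 0.120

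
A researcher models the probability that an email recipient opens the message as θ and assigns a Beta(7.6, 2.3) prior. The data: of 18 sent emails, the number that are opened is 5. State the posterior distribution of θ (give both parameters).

The binomial likelihood is conjugate to the Beta prior: with 5 successes and 13 failures, the posterior is Beta(7.6+5, 2.3+13) = Beta(12.6, 15.3).

Posterior: Beta(12.6, 15.3)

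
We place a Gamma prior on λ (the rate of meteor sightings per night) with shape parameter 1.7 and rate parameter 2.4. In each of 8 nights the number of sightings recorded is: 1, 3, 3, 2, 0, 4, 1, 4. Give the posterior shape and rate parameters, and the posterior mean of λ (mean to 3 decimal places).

Total count ∑xᵢ = 18 over n = 8 nights.
Gamma is conjugate to the Poisson likelihood: posterior is Gamma(shape = 1.7+18 = 19.7, rate = 2.4+8 = 10.4).
E[λ | data] = 19.7/10.4 = 1.894.

Posterior: Gamma(shape=19.7, rate=10.4); mean ≈ 1.894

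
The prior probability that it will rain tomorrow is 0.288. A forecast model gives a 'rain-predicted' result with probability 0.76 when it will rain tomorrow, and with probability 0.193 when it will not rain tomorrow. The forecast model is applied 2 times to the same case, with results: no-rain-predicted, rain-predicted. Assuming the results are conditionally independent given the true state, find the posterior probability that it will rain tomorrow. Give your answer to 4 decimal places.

With H the event that it will rain tomorrow, the joint likelihood of the observed sequence is P(data|H) = 0.24·0.76 = 0.18240 and P(data|¬H) = 0.807·0.193 = 0.15575.
Bayes: P(H|data) = 0.288·0.18240 / (0.288·0.18240 + 0.712·0.15575) = 0.052531/0.16343 = 0.3214.

Posterior P(H) ≈ 0.3214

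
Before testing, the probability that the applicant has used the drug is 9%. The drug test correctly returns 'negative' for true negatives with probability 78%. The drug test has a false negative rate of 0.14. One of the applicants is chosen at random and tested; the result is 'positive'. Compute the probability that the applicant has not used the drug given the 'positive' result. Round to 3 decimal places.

Write H for 'the applicant has used the drug'. Prior odds H:¬H = 0.09/0.91 = 0.098901. For the 'positive' outcome, the likelihood ratio is 0.86/0.22 = 3.9091.
Posterior odds = 0.098901 × 3.9091 = 0.38661, so P(H|E) = 0.38661/(1+0.38661) = 0.279. Then P(¬H|E) = 1 − 0.279 = 0.721.

P(¬H | E) ≈ 0.721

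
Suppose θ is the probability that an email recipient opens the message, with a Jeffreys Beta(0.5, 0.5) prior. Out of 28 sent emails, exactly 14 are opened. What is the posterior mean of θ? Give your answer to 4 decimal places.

Posterior mean ≈ 0.5000

Observing 14 successes and 14 failures updates Beta(0.5, 0.5) by adding the success and failure counts to the two shape parameters: α = 0.5+14 = 14.5, β = 0.5+14 = 14.5.
E[θ | data] = 14.5/(14.5+14.5) = 0.5000.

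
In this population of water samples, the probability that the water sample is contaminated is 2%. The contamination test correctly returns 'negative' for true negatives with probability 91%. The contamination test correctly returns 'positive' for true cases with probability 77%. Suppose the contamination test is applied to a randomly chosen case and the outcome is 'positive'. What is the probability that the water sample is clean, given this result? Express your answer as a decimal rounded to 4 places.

Let H be the event that the water sample is contaminated. P(H) = 0.02, so P(¬H) = 0.98. With E the 'positive' result, P(E|H) = 0.77 and P(E|¬H) = 0.09.
P(E) = 0.77·0.02 + 0.09·0.98 = 0.015400 + 0.088200 = 0.10360.
By Bayes' theorem, P(H|E) = 0.015400 / 0.10360 = 0.1486. Hence P(¬H|E) = 1 − 0.1486 = 0.8514.

P(¬H | E) ≈ 0.8514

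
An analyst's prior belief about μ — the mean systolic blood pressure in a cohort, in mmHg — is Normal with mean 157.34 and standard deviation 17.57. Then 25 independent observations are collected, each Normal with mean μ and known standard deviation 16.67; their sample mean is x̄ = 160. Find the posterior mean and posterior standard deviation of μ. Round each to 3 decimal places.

Posterior mean ≈ 159.908; posterior SD ≈ 3.276

With known σ, the Normal prior is conjugate. Weight on the data is w = (n/σ²)/(n/σ² + 1/τ₀²) = 0.0899640/(0.0899640+0.00323934) = 0.96524.
Posterior mean = w·x̄ + (1−w)·μ₀ = 0.96524·160 + 0.034756·157.34 = 159.908. Posterior variance = 1/(0.0899640+0.00323934) = 10.7292, so SD = 3.276.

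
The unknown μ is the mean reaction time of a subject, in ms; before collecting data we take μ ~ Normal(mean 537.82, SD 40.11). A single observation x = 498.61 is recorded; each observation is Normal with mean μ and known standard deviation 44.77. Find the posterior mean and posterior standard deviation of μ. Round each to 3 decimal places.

Posterior mean ≈ 520.361; posterior SD ≈ 29.874

With known σ, the Normal prior is conjugate. Weight on the data is w = (n/σ²)/(n/σ² + 1/τ₀²) = 0.00049891/(0.00049891+0.00062158) = 0.44526.
Posterior mean = w·x̄ + (1−w)·μ₀ = 0.44526·498.61 + 0.55474·537.82 = 520.361. Posterior variance = 1/(0.00049891+0.00062158) = 892.466, so SD = 29.874.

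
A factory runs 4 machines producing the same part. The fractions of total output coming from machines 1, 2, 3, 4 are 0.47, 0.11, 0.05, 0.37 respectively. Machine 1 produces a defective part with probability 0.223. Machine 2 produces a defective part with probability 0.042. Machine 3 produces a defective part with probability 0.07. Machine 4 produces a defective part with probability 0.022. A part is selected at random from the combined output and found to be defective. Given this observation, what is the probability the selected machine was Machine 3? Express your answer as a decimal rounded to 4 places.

Posterior probability ≈ 0.0289

P(defective|M1) = 0.223; P(defective|M2) = 0.042; P(defective|M3) = 0.07; P(defective|M4) = 0.022.
Prior × likelihood for each source: 0.47·0.223=0.1048, 0.11·0.042=0.004620, 0.05·0.07=0.003500, 0.37·0.022=0.008140. Summing gives P(defective) = 0.12107.
P(Machine 3 | defective) = 0.003500 / 0.12107 = 0.0289.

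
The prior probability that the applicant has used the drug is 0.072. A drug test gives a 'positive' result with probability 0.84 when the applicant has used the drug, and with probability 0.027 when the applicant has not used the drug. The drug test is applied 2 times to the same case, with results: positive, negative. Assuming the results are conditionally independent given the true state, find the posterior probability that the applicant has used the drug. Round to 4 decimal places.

Let H be the event that the applicant has used the drug; start with P(H) = 0.072. P('positive'|H) = 0.84, P('positive'|¬H) = 0.027.
Update on result 1 ('positive'): P(H) ← 0.84·0.0720 / (0.84·0.0720 + 0.027·0.9280) = 0.060480/0.085536 = 0.7071.
Update on result 2 ('negative'): P(H) ← 0.16·0.7071 / (0.16·0.7071 + 0.973·0.2929) = 0.11313/0.39815 = 0.2841.

Posterior P(H) ≈ 0.2841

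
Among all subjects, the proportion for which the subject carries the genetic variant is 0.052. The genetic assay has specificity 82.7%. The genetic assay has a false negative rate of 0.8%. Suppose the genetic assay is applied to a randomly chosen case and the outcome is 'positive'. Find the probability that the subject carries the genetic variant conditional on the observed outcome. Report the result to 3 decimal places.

P(H | E) ≈ 0.239

Write H for 'the subject carries the genetic variant'. Prior odds H:¬H = 0.052/0.948 = 0.054852. For the 'positive' outcome, the likelihood ratio is 0.992/0.173 = 5.7341.
Posterior odds = 0.054852 × 5.7341 = 0.31453, so P(H|E) = 0.31453/(1+0.31453) = 0.239.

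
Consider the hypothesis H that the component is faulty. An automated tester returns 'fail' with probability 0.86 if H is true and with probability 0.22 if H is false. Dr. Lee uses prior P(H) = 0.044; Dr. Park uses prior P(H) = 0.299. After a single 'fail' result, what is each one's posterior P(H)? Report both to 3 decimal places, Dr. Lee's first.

The likelihood ratio for a 'fail' result is 0.86/0.22 = 3.9091.
Dr. Lee: prior odds 0.044/0.956 = 0.046025; posterior odds 0.17992; posterior probability 0.152.
Dr. Park: prior odds 0.299/0.701 = 0.42653; posterior odds 1.6674; posterior probability 0.625.

Dr. Lee: 0.152; Dr. Park: 0.625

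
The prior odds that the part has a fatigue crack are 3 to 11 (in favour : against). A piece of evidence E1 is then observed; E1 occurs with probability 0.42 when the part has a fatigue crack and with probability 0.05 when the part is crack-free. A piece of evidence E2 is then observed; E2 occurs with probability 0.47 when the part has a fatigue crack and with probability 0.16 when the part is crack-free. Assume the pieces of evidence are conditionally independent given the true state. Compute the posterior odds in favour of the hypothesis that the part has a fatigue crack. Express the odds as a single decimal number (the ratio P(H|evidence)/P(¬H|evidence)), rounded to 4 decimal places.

Posterior odds ≈ 6.7295

Prior odds = 3/11 = 0.27273.
Likelihood ratio for E1 = 0.42/0.05 = 8.4000.
Likelihood ratio for E2 = 0.47/0.16 = 2.9375.
Posterior odds = prior odds × LR₁ × LR₂ = 6.7295.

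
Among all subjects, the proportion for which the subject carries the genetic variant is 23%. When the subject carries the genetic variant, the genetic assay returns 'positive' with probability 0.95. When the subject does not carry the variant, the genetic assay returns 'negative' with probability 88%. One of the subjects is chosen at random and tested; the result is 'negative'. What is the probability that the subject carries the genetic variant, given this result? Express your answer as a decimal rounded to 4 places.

Let H be the event that the subject carries the genetic variant. P(H) = 0.23, so P(¬H) = 0.77. With E the 'negative' result, P(E|H) = 0.05 and P(E|¬H) = 0.88.
P(E) = 0.05·0.23 + 0.88·0.77 = 0.011500 + 0.67760 = 0.68910.
By Bayes' theorem, P(H|E) = 0.011500 / 0.68910 = 0.0167.

P(H | E) ≈ 0.0167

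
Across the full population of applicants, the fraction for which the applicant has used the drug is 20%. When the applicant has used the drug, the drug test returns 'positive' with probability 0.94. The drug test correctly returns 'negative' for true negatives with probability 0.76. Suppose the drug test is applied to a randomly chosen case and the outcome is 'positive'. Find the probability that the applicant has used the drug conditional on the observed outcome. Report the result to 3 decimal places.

P(H | E) ≈ 0.495

Write H for 'the applicant has used the drug'. Prior odds H:¬H = 0.2/0.8 = 0.25000. For the 'positive' outcome, the likelihood ratio is 0.94/0.24 = 3.9167.
Posterior odds = 0.25000 × 3.9167 = 0.97917, so P(H|E) = 0.97917/(1+0.97917) = 0.495.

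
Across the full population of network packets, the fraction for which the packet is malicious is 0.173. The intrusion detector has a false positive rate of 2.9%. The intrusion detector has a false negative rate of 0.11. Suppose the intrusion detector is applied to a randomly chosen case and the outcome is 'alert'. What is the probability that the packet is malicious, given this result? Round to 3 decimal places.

P(H | E) ≈ 0.865

Write H for 'the packet is malicious'. Prior odds H:¬H = 0.173/0.827 = 0.20919. For the 'alert' outcome, the likelihood ratio is 0.89/0.029 = 30.690.
Posterior odds = 0.20919 × 30.690 = 6.4200, so P(H|E) = 6.4200/(1+6.4200) = 0.865.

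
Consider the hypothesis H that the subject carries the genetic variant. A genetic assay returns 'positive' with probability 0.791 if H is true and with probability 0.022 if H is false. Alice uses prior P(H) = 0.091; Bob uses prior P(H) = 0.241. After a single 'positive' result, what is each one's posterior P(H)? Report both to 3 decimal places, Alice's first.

The likelihood ratio for a 'positive' result is 0.791/0.022 = 35.955.
Alice: prior odds 0.091/0.909 = 0.10011; posterior odds 3.5994; posterior probability 0.783.
Bob: prior odds 0.241/0.759 = 0.31752; posterior odds 11.416; posterior probability 0.919.

Alice: 0.783; Bob: 0.919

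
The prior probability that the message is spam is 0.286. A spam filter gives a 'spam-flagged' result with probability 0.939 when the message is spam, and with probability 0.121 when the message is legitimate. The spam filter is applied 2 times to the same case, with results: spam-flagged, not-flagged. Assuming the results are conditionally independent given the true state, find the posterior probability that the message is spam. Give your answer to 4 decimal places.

Posterior P(H) ≈ 0.1774

Let H be the event that the message is spam; start with P(H) = 0.286. P('spam-flagged'|H) = 0.939, P('spam-flagged'|¬H) = 0.121.
Update on result 1 ('spam-flagged'): P(H) ← 0.939·0.2860 / (0.939·0.2860 + 0.121·0.7140) = 0.26855/0.35495 = 0.7566.
Update on result 2 ('not-flagged'): P(H) ← 0.061·0.7566 / (0.061·0.7566 + 0.879·0.2434) = 0.046153/0.26010 = 0.1774.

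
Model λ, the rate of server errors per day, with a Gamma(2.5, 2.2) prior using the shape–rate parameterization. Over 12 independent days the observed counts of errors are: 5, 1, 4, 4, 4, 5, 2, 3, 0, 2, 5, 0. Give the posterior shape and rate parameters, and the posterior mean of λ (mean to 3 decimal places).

Posterior: Gamma(shape=37.5, rate=14.2); mean ≈ 2.641

The Poisson likelihood adds the total count to the shape and the number of exposure periods to the rate. Here ∑xᵢ = 35 and n = 12, so shape 2.5→37.5 and rate 2.2→14.2.
E[λ | data] = 37.5/14.2 = 2.641.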